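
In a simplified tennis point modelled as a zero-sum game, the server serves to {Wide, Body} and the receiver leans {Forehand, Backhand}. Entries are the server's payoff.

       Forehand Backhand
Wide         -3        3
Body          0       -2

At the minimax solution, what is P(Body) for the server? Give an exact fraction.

Row minima: Wide → -3, Body → -2; maximin = -2.
Column maxima: Forehand → 0, Backhand → 3; minimax = 0.
-2 ≠ 0, so there is no saddle point; optimal play is mixed.
Let the server play Wide with probability p. Expected payoff against Forehand: (-3)p + 0(1−p) = −3p; against Backhand: 3p + (-2)(1−p) = 5p − 2.
Setting these equal: −3p = 5p − 2 ⇒ −8p = -2 ⇒ p = 1/4, and the value is (-3)·(1/4) = -3/4.
For the receiver: with q = P(Forehand), equating Wide's and Body's payoffs gives −6q + 3 = 2q − 2 ⇒ q = 5/8.

3/4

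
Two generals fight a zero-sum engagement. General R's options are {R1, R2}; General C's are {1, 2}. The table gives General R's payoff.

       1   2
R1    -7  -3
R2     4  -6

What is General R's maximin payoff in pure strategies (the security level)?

Row minima: R1 → -7, R2 → -6.
The best of these is -6.

-6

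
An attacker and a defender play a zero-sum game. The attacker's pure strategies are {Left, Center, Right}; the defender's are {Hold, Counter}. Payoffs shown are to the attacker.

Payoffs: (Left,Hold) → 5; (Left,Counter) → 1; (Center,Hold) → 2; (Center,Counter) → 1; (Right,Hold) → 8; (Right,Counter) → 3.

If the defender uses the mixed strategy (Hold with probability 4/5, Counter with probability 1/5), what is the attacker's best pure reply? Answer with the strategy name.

Expected payoff of Left: (4/5)·5 + (1/5)·1 = 21/5.
Expected payoff of Center: (4/5)·2 + (1/5)·1 = 9/5.
Expected payoff of Right: (4/5)·8 + (1/5)·3 = 7.
The largest is 7, so the attacker's best response is Right.

Right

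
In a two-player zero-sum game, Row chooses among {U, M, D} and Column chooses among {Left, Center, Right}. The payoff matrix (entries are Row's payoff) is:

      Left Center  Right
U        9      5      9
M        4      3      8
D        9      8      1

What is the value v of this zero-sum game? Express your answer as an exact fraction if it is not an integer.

Row minima: U → 5, M → 3, D → 1; maximin = 5.
Column maxima: Left → 9, Center → 8, Right → 9; minimax = 8.
5 ≠ 8, so there is no saddle point; optimal play is mixed.
M is strictly dominated by U, so Row never plays it.
Left is strictly dominated by Center (it gives Row strictly more in every row), so Column never plays it.
On the remaining 2×2 (U, D vs Center, Right):
Let Row play U with probability p. Expected payoff against Center: 5p + 8(1−p) = −3p + 8; against Right: 9p + 1(1−p) = 8p + 1.
Setting these equal: −3p + 8 = 8p + 1 ⇒ −11p = -7 ⇒ p = 7/11, and the value is (-3)·(7/11) + 8 = 67/11.
For Column: with q = P(Center), equating U's and D's payoffs gives −4q + 9 = 7q + 1 ⇒ q = 8/11.

67/11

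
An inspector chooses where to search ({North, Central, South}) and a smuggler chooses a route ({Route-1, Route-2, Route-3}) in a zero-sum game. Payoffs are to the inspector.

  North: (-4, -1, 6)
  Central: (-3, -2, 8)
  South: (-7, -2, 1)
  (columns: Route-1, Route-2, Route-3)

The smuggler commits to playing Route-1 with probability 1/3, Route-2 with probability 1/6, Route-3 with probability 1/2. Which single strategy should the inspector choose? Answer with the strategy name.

Central

Expected payoff of North: (1/3)·(-4) + (1/6)·(-1) + (1/2)·6 = 3/2.
Expected payoff of Central: (1/3)·(-3) + (1/6)·(-2) + (1/2)·8 = 8/3.
Expected payoff of South: (1/3)·(-7) + (1/6)·(-2) + (1/2)·1 = -13/6.
The largest is 8/3, so the inspector's best response is Central.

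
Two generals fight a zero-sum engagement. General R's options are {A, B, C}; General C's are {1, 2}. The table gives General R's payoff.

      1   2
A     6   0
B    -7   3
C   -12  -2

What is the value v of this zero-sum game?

9/8

Row minima: A → 0, B → -7, C → -12; maximin = 0.
Column maxima: 1 → 6, 2 → 3; minimax = 3.
0 ≠ 3, so there is no saddle point; optimal play is mixed.
C is strictly dominated by A, so General R never plays it.
On the remaining 2×2 (A, B vs 1, 2):
Let General R play A with probability p. Expected payoff against 1: 6p + (-7)(1−p) = 13p − 7; against 2: 0p + 3(1−p) = −3p + 3.
Setting these equal: 13p − 7 = −3p + 3 ⇒ 16p = 10 ⇒ p = 5/8, and the value is (13)·(5/8) − 7 = 9/8.
For General C: with q = P(1), equating A's and B's payoffs gives 6q = −10q + 3 ⇒ q = 3/16.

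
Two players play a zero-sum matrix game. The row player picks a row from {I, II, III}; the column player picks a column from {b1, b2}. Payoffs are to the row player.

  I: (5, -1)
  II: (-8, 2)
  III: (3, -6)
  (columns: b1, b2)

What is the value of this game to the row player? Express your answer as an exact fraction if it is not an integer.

1/8

Row minima: I → -1, II → -8, III → -6; maximin = -1.
Column maxima: b1 → 5, b2 → 2; minimax = 2.
-1 ≠ 2, so there is no saddle point; optimal play is mixed.
III is strictly dominated by I, so the row player never plays it.
On the remaining 2×2 (I, II vs b1, b2):
Let the row player play I with probability p. Expected payoff against b1: 5p + (-8)(1−p) = 13p − 8; against b2: (-1)p + 2(1−p) = −3p + 2.
Setting these equal: 13p − 8 = −3p + 2 ⇒ 16p = 10 ⇒ p = 5/8, and the value is (13)·(5/8) − 8 = 1/8.
For the column player: with q = P(b1), equating I's and II's payoffs gives 6q − 1 = −10q + 2 ⇒ q = 3/16.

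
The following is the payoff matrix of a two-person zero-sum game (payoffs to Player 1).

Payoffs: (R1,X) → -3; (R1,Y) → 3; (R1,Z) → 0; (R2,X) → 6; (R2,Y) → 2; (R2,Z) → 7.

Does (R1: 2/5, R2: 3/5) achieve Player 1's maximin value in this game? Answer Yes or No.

Against X this mix gives (2/5)·(-3) + (3/5)·6 = 12/5.
Against Y this mix gives (2/5)·3 + (3/5)·2 = 12/5.
Against Z this mix gives (2/5)·0 + (3/5)·7 = 21/5.
All of Player 2's active replies (X, Y) yield 12/5, and no column does worse for Player 1. The mix makes Player 2 indifferent and guarantees 12/5, so it is optimal.

Yes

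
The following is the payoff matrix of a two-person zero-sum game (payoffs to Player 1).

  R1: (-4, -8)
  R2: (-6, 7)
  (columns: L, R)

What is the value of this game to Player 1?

Row minima: R1 → -8, R2 → -6; maximin = -6.
Column maxima: L → -4, R → 7; minimax = -4.
-6 ≠ -4, so there is no saddle point; optimal play is mixed.
Let Player 1 play R1 with probability p. Expected payoff against L: (-4)p + (-6)(1−p) = 2p − 6; against R: (-8)p + 7(1−p) = −15p + 7.
Setting these equal: 2p − 6 = −15p + 7 ⇒ 17p = 13 ⇒ p = 13/17, and the value is (2)·(13/17) − 6 = -76/17.
For Player 2: with q = P(L), equating R1's and R2's payoffs gives 4q − 8 = −13q + 7 ⇒ q = 15/17.

-76/17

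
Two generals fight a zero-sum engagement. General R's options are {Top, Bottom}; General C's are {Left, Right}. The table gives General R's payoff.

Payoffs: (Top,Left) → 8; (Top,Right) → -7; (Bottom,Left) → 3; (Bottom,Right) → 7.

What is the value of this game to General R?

Row minima: Top → -7, Bottom → 3; maximin = 3.
Column maxima: Left → 8, Right → 7; minimax = 7.
3 ≠ 7, so there is no saddle point; optimal play is mixed.
Let General R play Top with probability p. Expected payoff against Left: 8p + 3(1−p) = 5p + 3; against Right: (-7)p + 7(1−p) = −14p + 7.
Setting these equal: 5p + 3 = −14p + 7 ⇒ 19p = 4 ⇒ p = 4/19, and the value is (5)·(4/19) + 3 = 77/19.
For General C: with q = P(Left), equating Top's and Bottom's payoffs gives 15q − 7 = −4q + 7 ⇒ q = 14/19.

77/19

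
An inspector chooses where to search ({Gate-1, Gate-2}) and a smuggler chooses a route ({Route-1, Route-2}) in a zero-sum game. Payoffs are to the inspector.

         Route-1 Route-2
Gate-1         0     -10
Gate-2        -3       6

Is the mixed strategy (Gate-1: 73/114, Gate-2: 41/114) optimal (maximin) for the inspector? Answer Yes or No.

Against Route-1 this mix gives (73/114)·0 + (41/114)·(-3) = -41/38.
Against Route-2 this mix gives (73/114)·(-10) + (41/114)·6 = -242/57.
The smuggler will play Route-2, holding the inspector to -242/57. Shifting weight toward the row that does better against Route-2 would raise this floor (the equalizing mix achieves -30/19 against both Route-2 and Route-1), so the proposed strategy is not optimal.

No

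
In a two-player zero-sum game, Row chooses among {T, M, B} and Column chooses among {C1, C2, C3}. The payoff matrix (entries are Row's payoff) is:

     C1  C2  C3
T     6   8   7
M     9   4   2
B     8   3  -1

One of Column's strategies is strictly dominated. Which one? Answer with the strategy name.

C2

C3 holds Row's payoff strictly below C2 in every row: 7 < 8, 2 < 4, -1 < 3.
So C2 is strictly dominated for Column.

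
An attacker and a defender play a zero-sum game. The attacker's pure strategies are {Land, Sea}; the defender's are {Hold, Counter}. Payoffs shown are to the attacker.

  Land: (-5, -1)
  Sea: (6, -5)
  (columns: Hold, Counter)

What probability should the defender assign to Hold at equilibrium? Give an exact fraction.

Row minima: Land → -5, Sea → -5; maximin = -5.
Column maxima: Hold → 6, Counter → -1; minimax = -1.
-5 ≠ -1, so there is no saddle point; optimal play is mixed.
Let the attacker play Land with probability p. Expected payoff against Hold: (-5)p + 6(1−p) = −11p + 6; against Counter: (-1)p + (-5)(1−p) = 4p − 5.
Setting these equal: −11p + 6 = 4p − 5 ⇒ −15p = -11 ⇒ p = 11/15, and the value is (-11)·(11/15) + 6 = -31/15.
For the defender: with q = P(Hold), equating Land's and Sea's payoffs gives −4q − 1 = 11q − 5 ⇒ q = 4/15.

4/15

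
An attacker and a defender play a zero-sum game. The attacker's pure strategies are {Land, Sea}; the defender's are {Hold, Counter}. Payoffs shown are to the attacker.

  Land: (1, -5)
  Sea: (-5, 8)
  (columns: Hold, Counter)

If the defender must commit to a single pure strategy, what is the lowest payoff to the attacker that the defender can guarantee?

1

Column maxima: Hold → 1, Counter → 8.
The smallest of these is 1.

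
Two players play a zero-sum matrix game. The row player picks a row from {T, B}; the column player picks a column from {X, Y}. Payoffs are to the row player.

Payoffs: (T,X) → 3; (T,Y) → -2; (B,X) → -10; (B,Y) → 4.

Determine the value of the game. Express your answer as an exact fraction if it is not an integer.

-8/19

Row minima: T → -2, B → -10; maximin = -2.
Column maxima: X → 3, Y → 4; minimax = 3.
-2 ≠ 3, so there is no saddle point; optimal play is mixed.
Let the row player play T with probability p. Expected payoff against X: 3p + (-10)(1−p) = 13p − 10; against Y: (-2)p + 4(1−p) = −6p + 4.
Setting these equal: 13p − 10 = −6p + 4 ⇒ 19p = 14 ⇒ p = 14/19, and the value is (13)·(14/19) − 10 = -8/19.
For the column player: with q = P(X), equating T's and B's payoffs gives 5q − 2 = −14q + 4 ⇒ q = 6/19.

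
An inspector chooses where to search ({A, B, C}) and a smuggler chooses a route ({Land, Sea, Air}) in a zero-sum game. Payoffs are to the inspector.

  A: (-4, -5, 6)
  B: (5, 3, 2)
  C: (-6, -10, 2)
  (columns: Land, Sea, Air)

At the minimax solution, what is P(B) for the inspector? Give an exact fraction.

Row minima: A → -5, B → 2, C → -10; maximin = 2.
Column maxima: Land → 5, Sea → 3, Air → 6; minimax = 3.
2 ≠ 3, so there is no saddle point; optimal play is mixed.
C is strictly dominated by A, so the inspector never plays it.
Land is strictly dominated by Sea (it gives the inspector strictly more in every row), so the smuggler never plays it.
On the remaining 2×2 (A, B vs Sea, Air):
Let the inspector play A with probability p. Expected payoff against Sea: (-5)p + 3(1−p) = −8p + 3; against Air: 6p + 2(1−p) = 4p + 2.
Setting these equal: −8p + 3 = 4p + 2 ⇒ −12p = -1 ⇒ p = 1/12, and the value is (-8)·(1/12) + 3 = 7/3.
For the smuggler: with q = P(Sea), equating A's and B's payoffs gives −11q + 6 = q + 2 ⇒ q = 1/3.

11/12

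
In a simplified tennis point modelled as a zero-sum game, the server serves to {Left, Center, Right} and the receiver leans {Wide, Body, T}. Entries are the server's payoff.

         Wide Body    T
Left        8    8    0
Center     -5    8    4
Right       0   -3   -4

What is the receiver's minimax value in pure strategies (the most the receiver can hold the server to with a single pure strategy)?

4

Column maxima: Wide → 8, Body → 8, T → 4.
The smallest of these is 4.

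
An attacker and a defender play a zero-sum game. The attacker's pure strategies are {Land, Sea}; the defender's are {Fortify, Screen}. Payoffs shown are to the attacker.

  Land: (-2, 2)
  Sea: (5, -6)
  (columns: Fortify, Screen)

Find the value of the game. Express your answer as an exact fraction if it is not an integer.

-2/15

Row minima: Land → -2, Sea → -6; maximin = -2.
Column maxima: Fortify → 5, Screen → 2; minimax = 2.
-2 ≠ 2, so there is no saddle point; optimal play is mixed.
Let the attacker play Land with probability p. Expected payoff against Fortify: (-2)p + 5(1−p) = −7p + 5; against Screen: 2p + (-6)(1−p) = 8p − 6.
Setting these equal: −7p + 5 = 8p − 6 ⇒ −15p = -11 ⇒ p = 11/15, and the value is (-7)·(11/15) + 5 = -2/15.
For the defender: with q = P(Fortify), equating Land's and Sea's payoffs gives −4q + 2 = 11q − 6 ⇒ q = 8/15.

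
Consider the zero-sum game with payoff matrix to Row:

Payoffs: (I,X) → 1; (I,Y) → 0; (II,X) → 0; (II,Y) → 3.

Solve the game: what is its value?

Row minima: I → 0, II → 0; maximin = 0.
Column maxima: X → 1, Y → 3; minimax = 1.
0 ≠ 1, so there is no saddle point; optimal play is mixed.
Let Row play I with probability p. Expected payoff against X: 1p + 0(1−p) = p; against Y: 0p + 3(1−p) = −3p + 3.
Setting these equal: p = −3p + 3 ⇒ 4p = 3 ⇒ p = 3/4, and the value is (1)·(3/4) = 3/4.
For Column: with q = P(X), equating I's and II's payoffs gives q = −3q + 3 ⇒ q = 3/4.

3/4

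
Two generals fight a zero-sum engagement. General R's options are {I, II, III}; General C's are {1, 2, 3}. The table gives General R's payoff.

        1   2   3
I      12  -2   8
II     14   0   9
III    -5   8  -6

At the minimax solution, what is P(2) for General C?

15/23

Row minima: I → -2, II → 0, III → -6; maximin = 0.
Column maxima: 1 → 14, 2 → 8, 3 → 9; minimax = 8.
0 ≠ 8, so there is no saddle point; optimal play is mixed.
I is strictly dominated by II, so General R never plays it.
1 is strictly dominated by 3 (it gives General R strictly more in every row), so General C never plays it.
On the remaining 2×2 (II, III vs 2, 3):
Let General R play II with probability p. Expected payoff against 2: 0p + 8(1−p) = −8p + 8; against 3: 9p + (-6)(1−p) = 15p − 6.
Setting these equal: −8p + 8 = 15p − 6 ⇒ −23p = -14 ⇒ p = 14/23, and the value is (-8)·(14/23) + 8 = 72/23.
For General C: with q = P(2), equating II's and III's payoffs gives −9q + 9 = 14q − 6 ⇒ q = 15/23.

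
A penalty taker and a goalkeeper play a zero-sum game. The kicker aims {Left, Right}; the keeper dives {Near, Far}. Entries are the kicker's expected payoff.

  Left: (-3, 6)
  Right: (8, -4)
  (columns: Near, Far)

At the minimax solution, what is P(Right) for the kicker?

Row minima: Left → -3, Right → -4; maximin = -3.
Column maxima: Near → 8, Far → 6; minimax = 6.
-3 ≠ 6, so there is no saddle point; optimal play is mixed.
Let the kicker play Left with probability p. Expected payoff against Near: (-3)p + 8(1−p) = −11p + 8; against Far: 6p + (-4)(1−p) = 10p − 4.
Setting these equal: −11p + 8 = 10p − 4 ⇒ −21p = -12 ⇒ p = 4/7, and the value is (-11)·(4/7) + 8 = 12/7.
For the keeper: with q = P(Near), equating Left's and Right's payoffs gives −9q + 6 = 12q − 4 ⇒ q = 10/21.

3/7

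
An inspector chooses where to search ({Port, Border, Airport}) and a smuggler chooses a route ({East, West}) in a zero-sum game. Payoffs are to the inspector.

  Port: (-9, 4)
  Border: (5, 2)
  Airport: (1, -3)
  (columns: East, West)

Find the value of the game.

19/8

Row minima: Port → -9, Border → 2, Airport → -3; maximin = 2.
Column maxima: East → 5, West → 4; minimax = 4.
2 ≠ 4, so there is no saddle point; optimal play is mixed.
Airport is strictly dominated by Border, so the inspector never plays it.
On the remaining 2×2 (Port, Border vs East, West):
Let the inspector play Port with probability p. Expected payoff against East: (-9)p + 5(1−p) = −14p + 5; against West: 4p + 2(1−p) = 2p + 2.
Setting these equal: −14p + 5 = 2p + 2 ⇒ −16p = -3 ⇒ p = 3/16, and the value is (-14)·(3/16) + 5 = 19/8.
For the smuggler: with q = P(East), equating Port's and Border's payoffs gives −13q + 4 = 3q + 2 ⇒ q = 1/8.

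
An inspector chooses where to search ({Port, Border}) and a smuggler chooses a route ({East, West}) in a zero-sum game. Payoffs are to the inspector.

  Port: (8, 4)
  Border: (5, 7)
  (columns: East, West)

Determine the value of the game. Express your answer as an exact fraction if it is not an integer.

6

Row minima: Port → 4, Border → 5; maximin = 5.
Column maxima: East → 8, West → 7; minimax = 7.
5 ≠ 7, so there is no saddle point; optimal play is mixed.
Let the inspector play Port with probability p. Expected payoff against East: 8p + 5(1−p) = 3p + 5; against West: 4p + 7(1−p) = −3p + 7.
Setting these equal: 3p + 5 = −3p + 7 ⇒ 6p = 2 ⇒ p = 1/3, and the value is (3)·(1/3) + 5 = 6.
For the smuggler: with q = P(East), equating Port's and Border's payoffs gives 4q + 4 = −2q + 7 ⇒ q = 1/2.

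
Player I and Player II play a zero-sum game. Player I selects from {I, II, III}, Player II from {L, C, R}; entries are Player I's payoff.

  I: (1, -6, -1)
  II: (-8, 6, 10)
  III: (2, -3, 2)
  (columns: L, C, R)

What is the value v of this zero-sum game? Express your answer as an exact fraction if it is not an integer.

-12/19

Row minima: I → -6, II → -8, III → -3; maximin = -3.
Column maxima: L → 2, C → 6, R → 10; minimax = 2.
-3 ≠ 2, so there is no saddle point; optimal play is mixed.
I is strictly dominated by III, so Player I never plays it.
R is strictly dominated by C (it gives Player I strictly more in every row), so Player II never plays it.
On the remaining 2×2 (II, III vs L, C):
Let Player I play II with probability p. Expected payoff against L: (-8)p + 2(1−p) = −10p + 2; against C: 6p + (-3)(1−p) = 9p − 3.
Setting these equal: −10p + 2 = 9p − 3 ⇒ −19p = -5 ⇒ p = 5/19, and the value is (-10)·(5/19) + 2 = -12/19.
For Player II: with q = P(L), equating II's and III's payoffs gives −14q + 6 = 5q − 3 ⇒ q = 9/19.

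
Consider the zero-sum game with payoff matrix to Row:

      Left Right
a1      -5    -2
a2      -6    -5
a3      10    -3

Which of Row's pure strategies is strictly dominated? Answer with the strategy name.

a2

a1 gives a strictly higher payoff than a2 against every column: -5 > -6, -2 > -5.
So a2 is strictly dominated and Row never plays it.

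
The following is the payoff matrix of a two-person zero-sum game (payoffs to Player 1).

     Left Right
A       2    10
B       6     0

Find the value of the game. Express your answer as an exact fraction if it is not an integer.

Row minima: A → 2, B → 0; maximin = 2.
Column maxima: Left → 6, Right → 10; minimax = 6.
2 ≠ 6, so there is no saddle point; optimal play is mixed.
Let Player 1 play A with probability p. Expected payoff against Left: 2p + 6(1−p) = −4p + 6; against Right: 10p + 0(1−p) = 10p.
Setting these equal: −4p + 6 = 10p ⇒ −14p = -6 ⇒ p = 3/7, and the value is (-4)·(3/7) + 6 = 30/7.
For Player 2: with q = P(Left), equating A's and B's payoffs gives −8q + 10 = 6q ⇒ q = 5/7.

30/7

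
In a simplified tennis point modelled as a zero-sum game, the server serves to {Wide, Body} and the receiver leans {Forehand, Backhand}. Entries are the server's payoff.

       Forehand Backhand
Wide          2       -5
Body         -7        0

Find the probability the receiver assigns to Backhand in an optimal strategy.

Row minima: Wide → -5, Body → -7; maximin = -5.
Column maxima: Forehand → 2, Backhand → 0; minimax = 0.
-5 ≠ 0, so there is no saddle point; optimal play is mixed.
Let the server play Wide with probability p. Expected payoff against Forehand: 2p + (-7)(1−p) = 9p − 7; against Backhand: (-5)p + 0(1−p) = −5p.
Setting these equal: 9p − 7 = −5p ⇒ 14p = 7 ⇒ p = 1/2, and the value is (9)·(1/2) − 7 = -5/2.
For the receiver: with q = P(Forehand), equating Wide's and Body's payoffs gives 7q − 5 = −7q ⇒ q = 5/14.

9/14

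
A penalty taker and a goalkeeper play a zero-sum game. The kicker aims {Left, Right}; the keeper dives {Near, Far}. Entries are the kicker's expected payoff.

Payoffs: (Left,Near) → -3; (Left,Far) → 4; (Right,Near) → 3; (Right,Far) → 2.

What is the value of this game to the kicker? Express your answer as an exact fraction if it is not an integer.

9/4

Row minima: Left → -3, Right → 2; maximin = 2.
Column maxima: Near → 3, Far → 4; minimax = 3.
2 ≠ 3, so there is no saddle point; optimal play is mixed.
Let the kicker play Left with probability p. Expected payoff against Near: (-3)p + 3(1−p) = −6p + 3; against Far: 4p + 2(1−p) = 2p + 2.
Setting these equal: −6p + 3 = 2p + 2 ⇒ −8p = -1 ⇒ p = 1/8, and the value is (-6)·(1/8) + 3 = 9/4.
For the keeper: with q = P(Near), equating Left's and Right's payoffs gives −7q + 4 = q + 2 ⇒ q = 1/4.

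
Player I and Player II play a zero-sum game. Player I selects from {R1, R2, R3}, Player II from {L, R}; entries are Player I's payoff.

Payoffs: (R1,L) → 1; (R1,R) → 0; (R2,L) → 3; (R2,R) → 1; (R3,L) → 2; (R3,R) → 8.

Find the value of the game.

Row minima: R1 → 0, R2 → 1, R3 → 2; maximin = 2.
Column maxima: L → 3, R → 8; minimax = 3.
2 ≠ 3, so there is no saddle point; optimal play is mixed.
R1 is strictly dominated by R2, so Player I never plays it.
On the remaining 2×2 (R2, R3 vs L, R):
Let Player I play R2 with probability p. Expected payoff against L: 3p + 2(1−p) = p + 2; against R: 1p + 8(1−p) = −7p + 8.
Setting these equal: p + 2 = −7p + 8 ⇒ 8p = 6 ⇒ p = 3/4, and the value is (1)·(3/4) + 2 = 11/4.
For Player II: with q = P(L), equating R2's and R3's payoffs gives 2q + 1 = −6q + 8 ⇒ q = 7/8.

11/4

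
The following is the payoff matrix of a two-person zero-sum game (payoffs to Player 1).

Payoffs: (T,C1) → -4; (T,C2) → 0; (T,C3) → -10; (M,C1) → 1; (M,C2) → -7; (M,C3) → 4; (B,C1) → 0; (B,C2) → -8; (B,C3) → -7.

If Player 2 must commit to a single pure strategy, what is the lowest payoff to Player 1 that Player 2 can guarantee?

Column maxima: C1 → 1, C2 → 0, C3 → 4.
The smallest of these is 0.

0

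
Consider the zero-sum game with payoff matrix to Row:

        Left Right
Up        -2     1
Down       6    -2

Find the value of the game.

2/11

Row minima: Up → -2, Down → -2; maximin = -2.
Column maxima: Left → 6, Right → 1; minimax = 1.
-2 ≠ 1, so there is no saddle point; optimal play is mixed.
Let Row play Up with probability p. Expected payoff against Left: (-2)p + 6(1−p) = −8p + 6; against Right: 1p + (-2)(1−p) = 3p − 2.
Setting these equal: −8p + 6 = 3p − 2 ⇒ −11p = -8 ⇒ p = 8/11, and the value is (-8)·(8/11) + 6 = 2/11.
For Column: with q = P(Left), equating Up's and Down's payoffs gives −3q + 1 = 8q − 2 ⇒ q = 3/11.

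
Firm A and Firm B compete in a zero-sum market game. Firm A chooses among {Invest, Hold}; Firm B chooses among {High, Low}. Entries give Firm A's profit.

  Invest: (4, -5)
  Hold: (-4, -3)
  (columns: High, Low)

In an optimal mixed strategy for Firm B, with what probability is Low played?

4/5

Row minima: Invest → -5, Hold → -4; maximin = -4.
Column maxima: High → 4, Low → -3; minimax = -3.
-4 ≠ -3, so there is no saddle point; optimal play is mixed.
Let Firm A play Invest with probability p. Expected payoff against High: 4p + (-4)(1−p) = 8p − 4; against Low: (-5)p + (-3)(1−p) = −2p − 3.
Setting these equal: 8p − 4 = −2p − 3 ⇒ 10p = 1 ⇒ p = 1/10, and the value is (8)·(1/10) − 4 = -16/5.
For Firm B: with q = P(High), equating Invest's and Hold's payoffs gives 9q − 5 = −q − 3 ⇒ q = 1/5.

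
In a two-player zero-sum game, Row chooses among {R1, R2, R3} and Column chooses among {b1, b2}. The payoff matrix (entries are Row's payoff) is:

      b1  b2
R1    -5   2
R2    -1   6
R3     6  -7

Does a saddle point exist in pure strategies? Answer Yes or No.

Row minima: R1 → -5, R2 → -1, R3 → -7; maximin = -1.
Column maxima: b1 → 6, b2 → 6; minimax = 6.
-1 ≠ 6, so no pure-strategy equilibrium exists.

No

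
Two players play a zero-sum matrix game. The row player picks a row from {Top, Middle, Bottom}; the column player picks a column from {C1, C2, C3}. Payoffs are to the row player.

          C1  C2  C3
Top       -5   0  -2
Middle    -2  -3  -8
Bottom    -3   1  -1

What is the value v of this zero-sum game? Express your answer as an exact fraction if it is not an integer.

Row minima: Top → -5, Middle → -8, Bottom → -3; maximin = -3.
Column maxima: C1 → -2, C2 → 1, C3 → -1; minimax = -2.
-3 ≠ -2, so there is no saddle point; optimal play is mixed.
Top is strictly dominated by Bottom, so the row player never plays it.
C2 is strictly dominated by C3 (it gives the row player strictly more in every row), so the column player never plays it.
On the remaining 2×2 (Middle, Bottom vs C1, C3):
Let the row player play Middle with probability p. Expected payoff against C1: (-2)p + (-3)(1−p) = p − 3; against C3: (-8)p + (-1)(1−p) = −7p − 1.
Setting these equal: p − 3 = −7p − 1 ⇒ 8p = 2 ⇒ p = 1/4, and the value is (1)·(1/4) − 3 = -11/4.
For the column player: with q = P(C1), equating Middle's and Bottom's payoffs gives 6q − 8 = −2q − 1 ⇒ q = 7/8.

-11/4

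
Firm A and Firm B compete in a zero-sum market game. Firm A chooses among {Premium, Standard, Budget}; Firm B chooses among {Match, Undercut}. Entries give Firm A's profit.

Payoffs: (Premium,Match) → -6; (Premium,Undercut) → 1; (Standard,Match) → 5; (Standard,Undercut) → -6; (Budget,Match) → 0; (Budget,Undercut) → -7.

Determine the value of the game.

Row minima: Premium → -6, Standard → -6, Budget → -7; maximin = -6.
Column maxima: Match → 5, Undercut → 1; minimax = 1.
-6 ≠ 1, so there is no saddle point; optimal play is mixed.
Budget is strictly dominated by Standard, so Firm A never plays it.
On the remaining 2×2 (Premium, Standard vs Match, Undercut):
Let Firm A play Premium with probability p. Expected payoff against Match: (-6)p + 5(1−p) = −11p + 5; against Undercut: 1p + (-6)(1−p) = 7p − 6.
Setting these equal: −11p + 5 = 7p − 6 ⇒ −18p = -11 ⇒ p = 11/18, and the value is (-11)·(11/18) + 5 = -31/18.
For Firm B: with q = P(Match), equating Premium's and Standard's payoffs gives −7q + 1 = 11q − 6 ⇒ q = 7/18.

-31/18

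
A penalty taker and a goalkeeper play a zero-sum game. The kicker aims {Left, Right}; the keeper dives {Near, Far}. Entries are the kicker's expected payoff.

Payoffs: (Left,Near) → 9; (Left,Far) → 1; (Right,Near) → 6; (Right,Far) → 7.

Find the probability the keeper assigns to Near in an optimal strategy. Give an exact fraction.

2/3

Row minima: Left → 1, Right → 6; maximin = 6.
Column maxima: Near → 9, Far → 7; minimax = 7.
6 ≠ 7, so there is no saddle point; optimal play is mixed.
Let the kicker play Left with probability p. Expected payoff against Near: 9p + 6(1−p) = 3p + 6; against Far: 1p + 7(1−p) = −6p + 7.
Setting these equal: 3p + 6 = −6p + 7 ⇒ 9p = 1 ⇒ p = 1/9, and the value is (3)·(1/9) + 6 = 19/3.
For the keeper: with q = P(Near), equating Left's and Right's payoffs gives 8q + 1 = −q + 7 ⇒ q = 2/3.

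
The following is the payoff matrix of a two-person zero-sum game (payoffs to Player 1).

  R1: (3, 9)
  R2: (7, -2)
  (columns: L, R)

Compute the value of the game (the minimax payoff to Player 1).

Row minima: R1 → 3, R2 → -2; maximin = 3.
Column maxima: L → 7, R → 9; minimax = 7.
3 ≠ 7, so there is no saddle point; optimal play is mixed.
Let Player 1 play R1 with probability p. Expected payoff against L: 3p + 7(1−p) = −4p + 7; against R: 9p + (-2)(1−p) = 11p − 2.
Setting these equal: −4p + 7 = 11p − 2 ⇒ −15p = -9 ⇒ p = 3/5, and the value is (-4)·(3/5) + 7 = 23/5.
For Player 2: with q = P(L), equating R1's and R2's payoffs gives −6q + 9 = 9q − 2 ⇒ q = 11/15.

23/5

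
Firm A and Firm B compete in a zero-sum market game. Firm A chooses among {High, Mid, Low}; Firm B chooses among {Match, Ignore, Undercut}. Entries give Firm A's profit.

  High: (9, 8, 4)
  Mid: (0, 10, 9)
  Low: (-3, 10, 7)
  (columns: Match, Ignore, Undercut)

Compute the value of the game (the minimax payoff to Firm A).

Row minima: High → 4, Mid → 0, Low → -3; maximin = 4.
Column maxima: Match → 9, Ignore → 10, Undercut → 9; minimax = 9.
4 ≠ 9, so there is no saddle point; optimal play is mixed.
Ignore is strictly dominated by Undercut (it gives Firm A strictly more in every row), so Firm B never plays it.
With Ignore eliminated, Low is strictly dominated by Mid (Mid gives Firm A strictly more in every remaining column), so Firm A never plays it.
On the remaining 2×2 (High, Mid vs Match, Undercut):
Let Firm A play High with probability p. Expected payoff against Match: 9p + 0(1−p) = 9p; against Undercut: 4p + 9(1−p) = −5p + 9.
Setting these equal: 9p = −5p + 9 ⇒ 14p = 9 ⇒ p = 9/14, and the value is (9)·(9/14) = 81/14.
For Firm B: with q = P(Match), equating High's and Mid's payoffs gives 5q + 4 = −9q + 9 ⇒ q = 5/14.

81/14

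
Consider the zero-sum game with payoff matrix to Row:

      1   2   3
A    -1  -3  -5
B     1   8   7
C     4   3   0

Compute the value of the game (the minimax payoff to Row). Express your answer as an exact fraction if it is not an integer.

14/5

Row minima: A → -5, B → 1, C → 0; maximin = 1.
Column maxima: 1 → 4, 2 → 8, 3 → 7; minimax = 4.
1 ≠ 4, so there is no saddle point; optimal play is mixed.
A is strictly dominated by B, so Row never plays it.
2 is strictly dominated by 3 (it gives Row strictly more in every row), so Column never plays it.
On the remaining 2×2 (B, C vs 1, 3):
Let Row play B with probability p. Expected payoff against 1: 1p + 4(1−p) = −3p + 4; against 3: 7p + 0(1−p) = 7p.
Setting these equal: −3p + 4 = 7p ⇒ −10p = -4 ⇒ p = 2/5, and the value is (-3)·(2/5) + 4 = 14/5.
For Column: with q = P(1), equating B's and C's payoffs gives −6q + 7 = 4q ⇒ q = 7/10.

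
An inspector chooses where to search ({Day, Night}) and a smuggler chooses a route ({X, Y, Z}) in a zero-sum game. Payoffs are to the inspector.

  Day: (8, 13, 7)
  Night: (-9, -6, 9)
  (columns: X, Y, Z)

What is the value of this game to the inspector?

Row minima: Day → 7, Night → -9; maximin = 7.
Column maxima: X → 8, Y → 13, Z → 9; minimax = 8.
7 ≠ 8, so there is no saddle point; optimal play is mixed.
Y is strictly dominated by X (it gives the inspector strictly more in every row), so the smuggler never plays it.
On the remaining 2×2 (Day, Night vs X, Z):
Let the inspector play Day with probability p. Expected payoff against X: 8p + (-9)(1−p) = 17p − 9; against Z: 7p + 9(1−p) = −2p + 9.
Setting these equal: 17p − 9 = −2p + 9 ⇒ 19p = 18 ⇒ p = 18/19, and the value is (17)·(18/19) − 9 = 135/19.
For the smuggler: with q = P(X), equating Day's and Night's payoffs gives q + 7 = −18q + 9 ⇒ q = 2/19.

135/19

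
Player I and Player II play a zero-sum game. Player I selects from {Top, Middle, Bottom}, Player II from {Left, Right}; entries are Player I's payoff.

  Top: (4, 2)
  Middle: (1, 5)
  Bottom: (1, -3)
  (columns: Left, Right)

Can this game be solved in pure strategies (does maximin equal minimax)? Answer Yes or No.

Row minima: Top → 2, Middle → 1, Bottom → -3; maximin = 2.
Column maxima: Left → 4, Right → 5; minimax = 4.
2 ≠ 4, so no pure-strategy equilibrium exists.

No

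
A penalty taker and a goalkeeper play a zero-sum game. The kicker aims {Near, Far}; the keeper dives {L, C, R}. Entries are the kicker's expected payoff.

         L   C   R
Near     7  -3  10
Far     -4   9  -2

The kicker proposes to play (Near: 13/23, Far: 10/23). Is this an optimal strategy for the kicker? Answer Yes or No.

Yes

Against L this mix gives (13/23)·7 + (10/23)·(-4) = 51/23.
Against C this mix gives (13/23)·(-3) + (10/23)·9 = 51/23.
Against R this mix gives (13/23)·10 + (10/23)·(-2) = 110/23.
All of the keeper's active replies (L, C) yield 51/23, and no column does worse for the kicker. The mix makes the keeper indifferent and guarantees 51/23, so it is optimal.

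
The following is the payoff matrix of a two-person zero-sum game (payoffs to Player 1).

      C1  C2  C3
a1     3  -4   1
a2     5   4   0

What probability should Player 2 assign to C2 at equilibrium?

Row minima: a1 → -4, a2 → 0; maximin = 0.
Column maxima: C1 → 5, C2 → 4, C3 → 1; minimax = 1.
0 ≠ 1, so there is no saddle point; optimal play is mixed.
C1 is strictly dominated by C2 (it gives Player 1 strictly more in every row), so Player 2 never plays it.
On the remaining 2×2 (a1, a2 vs C2, C3):
Let Player 1 play a1 with probability p. Expected payoff against C2: (-4)p + 4(1−p) = −8p + 4; against C3: 1p + 0(1−p) = p.
Setting these equal: −8p + 4 = p ⇒ −9p = -4 ⇒ p = 4/9, and the value is (-8)·(4/9) + 4 = 4/9.
For Player 2: with q = P(C2), equating a1's and a2's payoffs gives −5q + 1 = 4q ⇒ q = 1/9.

1/9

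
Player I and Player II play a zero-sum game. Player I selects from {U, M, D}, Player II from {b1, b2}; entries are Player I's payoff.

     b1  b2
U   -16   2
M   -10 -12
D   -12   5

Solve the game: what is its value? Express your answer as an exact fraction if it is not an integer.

-194/19

Row minima: U → -16, M → -12, D → -12; maximin = -12.
Column maxima: b1 → -10, b2 → 5; minimax = -10.
-12 ≠ -10, so there is no saddle point; optimal play is mixed.
U is strictly dominated by D, so Player I never plays it.
On the remaining 2×2 (M, D vs b1, b2):
Let Player I play M with probability p. Expected payoff against b1: (-10)p + (-12)(1−p) = 2p − 12; against b2: (-12)p + 5(1−p) = −17p + 5.
Setting these equal: 2p − 12 = −17p + 5 ⇒ 19p = 17 ⇒ p = 17/19, and the value is (2)·(17/19) − 12 = -194/19.
For Player II: with q = P(b1), equating M's and D's payoffs gives 2q − 12 = −17q + 5 ⇒ q = 17/19.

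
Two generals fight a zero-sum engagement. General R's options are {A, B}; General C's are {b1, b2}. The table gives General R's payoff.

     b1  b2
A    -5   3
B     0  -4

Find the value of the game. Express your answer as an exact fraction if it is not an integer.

Row minima: A → -5, B → -4; maximin = -4.
Column maxima: b1 → 0, b2 → 3; minimax = 0.
-4 ≠ 0, so there is no saddle point; optimal play is mixed.
Let General R play A with probability p. Expected payoff against b1: (-5)p + 0(1−p) = −5p; against b2: 3p + (-4)(1−p) = 7p − 4.
Setting these equal: −5p = 7p − 4 ⇒ −12p = -4 ⇒ p = 1/3, and the value is (-5)·(1/3) = -5/3.
For General C: with q = P(b1), equating A's and B's payoffs gives −8q + 3 = 4q − 4 ⇒ q = 7/12.

-5/3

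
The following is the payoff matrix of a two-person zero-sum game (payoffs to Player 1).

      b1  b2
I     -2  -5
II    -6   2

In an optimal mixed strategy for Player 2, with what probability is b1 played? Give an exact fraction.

7/11

Row minima: I → -5, II → -6; maximin = -5.
Column maxima: b1 → -2, b2 → 2; minimax = -2.
-5 ≠ -2, so there is no saddle point; optimal play is mixed.
Let Player 1 play I with probability p. Expected payoff against b1: (-2)p + (-6)(1−p) = 4p − 6; against b2: (-5)p + 2(1−p) = −7p + 2.
Setting these equal: 4p − 6 = −7p + 2 ⇒ 11p = 8 ⇒ p = 8/11, and the value is (4)·(8/11) − 6 = -34/11.
For Player 2: with q = P(b1), equating I's and II's payoffs gives 3q − 5 = −8q + 2 ⇒ q = 7/11.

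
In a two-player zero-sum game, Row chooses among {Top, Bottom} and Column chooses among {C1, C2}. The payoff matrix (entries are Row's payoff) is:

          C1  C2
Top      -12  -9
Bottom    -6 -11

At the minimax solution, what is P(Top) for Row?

5/8

Row minima: Top → -12, Bottom → -11; maximin = -11.
Column maxima: C1 → -6, C2 → -9; minimax = -9.
-11 ≠ -9, so there is no saddle point; optimal play is mixed.
Let Row play Top with probability p. Expected payoff against C1: (-12)p + (-6)(1−p) = −6p − 6; against C2: (-9)p + (-11)(1−p) = 2p − 11.
Setting these equal: −6p − 6 = 2p − 11 ⇒ −8p = -5 ⇒ p = 5/8, and the value is (-6)·(5/8) − 6 = -39/4.
For Column: with q = P(C1), equating Top's and Bottom's payoffs gives −3q − 9 = 5q − 11 ⇒ q = 1/4.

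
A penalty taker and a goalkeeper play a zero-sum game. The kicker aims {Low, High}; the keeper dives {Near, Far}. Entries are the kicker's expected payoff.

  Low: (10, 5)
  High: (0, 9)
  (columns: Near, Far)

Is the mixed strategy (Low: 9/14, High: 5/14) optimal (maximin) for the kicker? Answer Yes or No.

Yes

Against Near this mix gives (9/14)·10 + (5/14)·0 = 45/7.
Against Far this mix gives (9/14)·5 + (5/14)·9 = 45/7.
All of the keeper's active replies (Near, Far) yield 45/7, and no column does worse for the kicker. The mix makes the keeper indifferent and guarantees 45/7, so it is optimal.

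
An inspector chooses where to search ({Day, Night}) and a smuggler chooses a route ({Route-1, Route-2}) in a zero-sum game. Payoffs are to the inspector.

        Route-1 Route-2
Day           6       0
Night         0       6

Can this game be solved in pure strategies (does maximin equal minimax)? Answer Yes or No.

No

Row minima: Day → 0, Night → 0; maximin = 0.
Column maxima: Route-1 → 6, Route-2 → 6; minimax = 6.
0 ≠ 6, so no pure-strategy equilibrium exists.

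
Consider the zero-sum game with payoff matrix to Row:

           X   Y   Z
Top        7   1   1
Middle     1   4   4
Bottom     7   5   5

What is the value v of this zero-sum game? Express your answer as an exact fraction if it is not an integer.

Row minima: Top → 1, Middle → 1, Bottom → 5; maximin = 5.
Column maxima: X → 7, Y → 5, Z → 5; minimax = 5.
Since maximin = minimax = 5, there is a saddle point and the value is 5.

5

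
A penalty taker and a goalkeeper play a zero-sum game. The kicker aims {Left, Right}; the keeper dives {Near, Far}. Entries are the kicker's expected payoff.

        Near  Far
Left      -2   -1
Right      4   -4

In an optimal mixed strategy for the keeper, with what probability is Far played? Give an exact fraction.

Row minima: Left → -2, Right → -4; maximin = -2.
Column maxima: Near → 4, Far → -1; minimax = -1.
-2 ≠ -1, so there is no saddle point; optimal play is mixed.
Let the kicker play Left with probability p. Expected payoff against Near: (-2)p + 4(1−p) = −6p + 4; against Far: (-1)p + (-4)(1−p) = 3p − 4.
Setting these equal: −6p + 4 = 3p − 4 ⇒ −9p = -8 ⇒ p = 8/9, and the value is (-6)·(8/9) + 4 = -4/3.
For the keeper: with q = P(Near), equating Left's and Right's payoffs gives −q − 1 = 8q − 4 ⇒ q = 1/3.

2/3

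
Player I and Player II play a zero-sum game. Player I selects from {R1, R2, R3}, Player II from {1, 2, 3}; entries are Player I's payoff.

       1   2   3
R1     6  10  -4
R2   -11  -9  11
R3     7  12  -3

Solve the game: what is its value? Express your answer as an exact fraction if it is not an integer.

11/8

Row minima: R1 → -4, R2 → -11, R3 → -3; maximin = -3.
Column maxima: 1 → 7, 2 → 12, 3 → 11; minimax = 7.
-3 ≠ 7, so there is no saddle point; optimal play is mixed.
R1 is strictly dominated by R3, so Player I never plays it.
2 is strictly dominated by 1 (it gives Player I strictly more in every row), so Player II never plays it.
On the remaining 2×2 (R2, R3 vs 1, 3):
Let Player I play R2 with probability p. Expected payoff against 1: (-11)p + 7(1−p) = −18p + 7; against 3: 11p + (-3)(1−p) = 14p − 3.
Setting these equal: −18p + 7 = 14p − 3 ⇒ −32p = -10 ⇒ p = 5/16, and the value is (-18)·(5/16) + 7 = 11/8.
For Player II: with q = P(1), equating R2's and R3's payoffs gives −22q + 11 = 10q − 3 ⇒ q = 7/16.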